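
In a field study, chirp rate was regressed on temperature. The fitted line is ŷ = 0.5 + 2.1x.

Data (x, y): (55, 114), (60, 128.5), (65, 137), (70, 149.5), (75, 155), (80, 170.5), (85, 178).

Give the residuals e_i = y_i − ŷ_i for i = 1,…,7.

x=55: ŷ = 0.5 + 2.1·55 = 116; e = 114 − 116 = -2
x=60: ŷ = 0.5 + 2.1·60 = 126.5; e = 128.5 − 126.5 = 2
x=65: ŷ = 0.5 + 2.1·65 = 137; e = 137 − 137 = 0
x=70: ŷ = 0.5 + 2.1·70 = 147.5; e = 149.5 − 147.5 = 2
x=75: ŷ = 0.5 + 2.1·75 = 158; e = 155 − 158 = -3
x=80: ŷ = 0.5 + 2.1·80 = 168.5; e = 170.5 − 168.5 = 2
x=85: ŷ = 0.5 + 2.1·85 = 179; e = 178 − 179 = -1

-2, 2, 0, 2, -3, 2, -1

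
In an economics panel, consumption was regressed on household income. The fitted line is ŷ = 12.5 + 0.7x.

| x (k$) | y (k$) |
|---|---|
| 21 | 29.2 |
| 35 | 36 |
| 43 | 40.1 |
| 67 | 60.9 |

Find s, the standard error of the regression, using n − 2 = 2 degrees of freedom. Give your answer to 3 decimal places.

x=21: ŷ = 12.5 + 0.7·21 = 27.2; r = 29.2 − 27.2 = 2
x=35: ŷ = 12.5 + 0.7·35 = 37; r = 36 − 37 = -1
x=43: ŷ = 12.5 + 0.7·43 = 42.6; r = 40.1 − 42.6 = -2.5
x=67: ŷ = 12.5 + 0.7·67 = 59.4; r = 60.9 − 59.4 = 1.5
SSE = 4 + 1 + 6.25 + 2.25 = 13.5
s = √(13.5/2) = √6.75 ≈ 2.598

s = 2.598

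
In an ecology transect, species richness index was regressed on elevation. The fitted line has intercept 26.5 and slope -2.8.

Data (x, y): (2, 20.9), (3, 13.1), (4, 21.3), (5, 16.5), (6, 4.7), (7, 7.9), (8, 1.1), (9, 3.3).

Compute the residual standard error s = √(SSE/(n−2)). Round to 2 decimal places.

s = 4.40

x=2: ŷ = 26.5 − 2.8·2 = 20.9; e = 20.9 − 20.9 = 0
x=3: ŷ = 26.5 − 2.8·3 = 18.1; e = 13.1 − 18.1 = -5
x=4: ŷ = 26.5 − 2.8·4 = 15.3; e = 21.3 − 15.3 = 6
x=5: ŷ = 26.5 − 2.8·5 = 12.5; e = 16.5 − 12.5 = 4
x=6: ŷ = 26.5 − 2.8·6 = 9.7; e = 4.7 − 9.7 = -5
x=7: ŷ = 26.5 − 2.8·7 = 6.9; e = 7.9 − 6.9 = 1
x=8: ŷ = 26.5 − 2.8·8 = 4.1; e = 1.1 − 4.1 = -3
x=9: ŷ = 26.5 − 2.8·9 = 1.3; e = 3.3 − 1.3 = 2
SSE = 0 + 25 + 36 + 16 + 25 + 1 + 9 + 4 = 116
s = √(116/6) = √19.3333 ≈ 4.40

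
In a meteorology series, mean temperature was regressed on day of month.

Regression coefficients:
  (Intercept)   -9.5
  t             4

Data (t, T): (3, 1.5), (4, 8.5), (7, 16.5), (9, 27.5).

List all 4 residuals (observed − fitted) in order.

-1, 2, -2, 1

t=3: T̂ = -9.5 + 4·3 = 2.5; r = 1.5 − 2.5 = -1
t=4: T̂ = -9.5 + 4·4 = 6.5; r = 8.5 − 6.5 = 2
t=7: T̂ = -9.5 + 4·7 = 18.5; r = 16.5 − 18.5 = -2
t=9: T̂ = -9.5 + 4·9 = 26.5; r = 27.5 − 26.5 = 1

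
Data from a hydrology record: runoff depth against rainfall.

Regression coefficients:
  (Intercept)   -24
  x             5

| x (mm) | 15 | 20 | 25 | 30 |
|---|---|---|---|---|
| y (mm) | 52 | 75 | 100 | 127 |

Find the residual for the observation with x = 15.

ŷ = -24 + 5·15 = 51
r = 52 − 51 = 1

r = 1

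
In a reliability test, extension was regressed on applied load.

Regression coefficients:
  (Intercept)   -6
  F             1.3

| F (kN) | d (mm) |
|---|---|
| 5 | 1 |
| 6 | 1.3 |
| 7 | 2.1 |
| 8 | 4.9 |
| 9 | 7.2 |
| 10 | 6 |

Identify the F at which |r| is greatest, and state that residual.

F=5: ŷ = -6 + 1.3·5 = 0.5; r = 1 − 0.5 = 0.5
F=6: ŷ = -6 + 1.3·6 = 1.8; r = 1.3 − 1.8 = -0.5
F=7: ŷ = -6 + 1.3·7 = 3.1; r = 2.1 − 3.1 = -1
F=8: ŷ = -6 + 1.3·8 = 4.4; r = 4.9 − 4.4 = 0.5
F=9: ŷ = -6 + 1.3·9 = 5.7; r = 7.2 − 5.7 = 1.5
F=10: ŷ = -6 + 1.3·10 = 7; r = 6 − 7 = -1
Largest |r| is 1.5 at F = 9, residual 1.5.

F = 9, r = 1.5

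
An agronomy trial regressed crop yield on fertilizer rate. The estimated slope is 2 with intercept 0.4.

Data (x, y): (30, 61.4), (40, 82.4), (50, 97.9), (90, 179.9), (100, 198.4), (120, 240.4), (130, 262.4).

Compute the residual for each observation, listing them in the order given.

1, 2, -2.5, -0.5, -2, 0, 2

x=30: ŷ = 0.4 + 2·30 = 60.4; e = 61.4 − 60.4 = 1
x=40: ŷ = 0.4 + 2·40 = 80.4; e = 82.4 − 80.4 = 2
x=50: ŷ = 0.4 + 2·50 = 100.4; e = 97.9 − 100.4 = -2.5
x=90: ŷ = 0.4 + 2·90 = 180.4; e = 179.9 − 180.4 = -0.5
x=100: ŷ = 0.4 + 2·100 = 200.4; e = 198.4 − 200.4 = -2
x=120: ŷ = 0.4 + 2·120 = 240.4; e = 240.4 − 240.4 = 0
x=130: ŷ = 0.4 + 2·130 = 260.4; e = 262.4 − 260.4 = 2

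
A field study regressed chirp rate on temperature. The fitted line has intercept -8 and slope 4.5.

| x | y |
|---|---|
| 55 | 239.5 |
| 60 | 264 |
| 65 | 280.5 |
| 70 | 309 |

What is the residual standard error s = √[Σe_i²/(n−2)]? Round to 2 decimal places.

x=55: ŷ = -8 + 4.5·55 = 239.5; e = 239.5 − 239.5 = 0
x=60: ŷ = -8 + 4.5·60 = 262; e = 264 − 262 = 2
x=65: ŷ = -8 + 4.5·65 = 284.5; e = 280.5 − 284.5 = -4
x=70: ŷ = -8 + 4.5·70 = 307; e = 309 − 307 = 2
SSE = 0 + 4 + 16 + 4 = 24
s = √(24/2) = √12 ≈ 3.46

s = 3.46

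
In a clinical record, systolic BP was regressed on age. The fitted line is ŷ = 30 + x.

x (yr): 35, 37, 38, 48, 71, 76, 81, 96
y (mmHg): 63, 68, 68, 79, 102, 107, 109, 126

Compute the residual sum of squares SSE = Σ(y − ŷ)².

SSE = 12

x=35: ŷ = 30 + 35 = 65; e = 63 − 65 = -2
x=37: ŷ = 30 + 37 = 67; e = 68 − 67 = 1
x=38: ŷ = 30 + 38 = 68; e = 68 − 68 = 0
x=48: ŷ = 30 + 48 = 78; e = 79 − 78 = 1
x=71: ŷ = 30 + 71 = 101; e = 102 − 101 = 1
x=76: ŷ = 30 + 76 = 106; e = 107 − 106 = 1
x=81: ŷ = 30 + 81 = 111; e = 109 − 111 = -2
x=96: ŷ = 30 + 96 = 126; e = 126 − 126 = 0
SSE = 4 + 1 + 0 + 1 + 1 + 1 + 4 + 0 = 12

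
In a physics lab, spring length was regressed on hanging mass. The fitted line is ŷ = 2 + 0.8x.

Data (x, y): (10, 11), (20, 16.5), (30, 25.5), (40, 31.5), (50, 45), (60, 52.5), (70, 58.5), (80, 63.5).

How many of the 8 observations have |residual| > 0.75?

6

x=10: ŷ = 2 + 0.8·10 = 10; e = 11 − 10 = 1
x=20: ŷ = 2 + 0.8·20 = 18; e = 16.5 − 18 = -1.5
x=30: ŷ = 2 + 0.8·30 = 26; e = 25.5 − 26 = -0.5
x=40: ŷ = 2 + 0.8·40 = 34; e = 31.5 − 34 = -2.5
x=50: ŷ = 2 + 0.8·50 = 42; e = 45 − 42 = 3
x=60: ŷ = 2 + 0.8·60 = 50; e = 52.5 − 50 = 2.5
x=70: ŷ = 2 + 0.8·70 = 58; e = 58.5 − 58 = 0.5
x=80: ŷ = 2 + 0.8·80 = 66; e = 63.5 − 66 = -2.5
|e| > 0.75: x=10 (|e|=1), x=20 (|e|=1.5), x=40 (|e|=2.5), x=50 (|e|=3), x=60 (|e|=2.5), x=80 (|e|=2.5) → 6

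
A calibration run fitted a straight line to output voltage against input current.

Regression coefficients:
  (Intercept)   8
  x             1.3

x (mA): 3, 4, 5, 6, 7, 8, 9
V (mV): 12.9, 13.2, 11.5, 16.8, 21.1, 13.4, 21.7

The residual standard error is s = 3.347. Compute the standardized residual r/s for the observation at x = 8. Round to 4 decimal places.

-1.4939

V̂ = 8 + 1.3·8 = 18.4
r = 13.4 − 18.4 = -5
r/s = -5 / 3.347 = -1.4939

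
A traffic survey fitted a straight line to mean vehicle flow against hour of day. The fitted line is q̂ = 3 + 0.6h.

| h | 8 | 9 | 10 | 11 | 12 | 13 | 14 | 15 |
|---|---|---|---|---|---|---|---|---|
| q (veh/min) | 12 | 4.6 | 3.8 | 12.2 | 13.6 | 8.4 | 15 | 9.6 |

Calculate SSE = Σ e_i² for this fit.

SSE = 101.92

h=8: q̂ = 3 + 0.6·8 = 7.8; e = 12 − 7.8 = 4.2
h=9: q̂ = 3 + 0.6·9 = 8.4; e = 4.6 − 8.4 = -3.8
h=10: q̂ = 3 + 0.6·10 = 9; e = 3.8 − 9 = -5.2
h=11: q̂ = 3 + 0.6·11 = 9.6; e = 12.2 − 9.6 = 2.6
h=12: q̂ = 3 + 0.6·12 = 10.2; e = 13.6 − 10.2 = 3.4
h=13: q̂ = 3 + 0.6·13 = 10.8; e = 8.4 − 10.8 = -2.4
h=14: q̂ = 3 + 0.6·14 = 11.4; e = 15 − 11.4 = 3.6
h=15: q̂ = 3 + 0.6·15 = 12; e = 9.6 − 12 = -2.4
SSE = 17.64 + 14.44 + 27.04 + 6.76 + 11.56 + 5.76 + 12.96 + 5.76 = 101.92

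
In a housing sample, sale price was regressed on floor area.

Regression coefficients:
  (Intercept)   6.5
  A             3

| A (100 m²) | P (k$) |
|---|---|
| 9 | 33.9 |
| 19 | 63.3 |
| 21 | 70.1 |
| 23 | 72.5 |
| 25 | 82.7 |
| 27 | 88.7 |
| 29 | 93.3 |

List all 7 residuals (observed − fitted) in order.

A=9: P̂ = 6.5 + 3·9 = 33.5; e = 33.9 − 33.5 = 0.4
A=19: P̂ = 6.5 + 3·19 = 63.5; e = 63.3 − 63.5 = -0.2
A=21: P̂ = 6.5 + 3·21 = 69.5; e = 70.1 − 69.5 = 0.6
A=23: P̂ = 6.5 + 3·23 = 75.5; e = 72.5 − 75.5 = -3
A=25: P̂ = 6.5 + 3·25 = 81.5; e = 82.7 − 81.5 = 1.2
A=27: P̂ = 6.5 + 3·27 = 87.5; e = 88.7 − 87.5 = 1.2
A=29: P̂ = 6.5 + 3·29 = 93.5; e = 93.3 − 93.5 = -0.2

0.4, -0.2, 0.6, -3, 1.2, 1.2, -0.2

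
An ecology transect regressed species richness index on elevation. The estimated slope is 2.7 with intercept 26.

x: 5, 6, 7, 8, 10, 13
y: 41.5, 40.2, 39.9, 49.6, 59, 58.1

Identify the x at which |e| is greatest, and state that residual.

x = 10, e = 6

x=5: ŷ = 26 + 2.7·5 = 39.5; e = 41.5 − 39.5 = 2
x=6: ŷ = 26 + 2.7·6 = 42.2; e = 40.2 − 42.2 = -2
x=7: ŷ = 26 + 2.7·7 = 44.9; e = 39.9 − 44.9 = -5
x=8: ŷ = 26 + 2.7·8 = 47.6; e = 49.6 − 47.6 = 2
x=10: ŷ = 26 + 2.7·10 = 53; e = 59 − 53 = 6
x=13: ŷ = 26 + 2.7·13 = 61.1; e = 58.1 − 61.1 = -3
Largest |e| is 6 at x = 10, residual 6.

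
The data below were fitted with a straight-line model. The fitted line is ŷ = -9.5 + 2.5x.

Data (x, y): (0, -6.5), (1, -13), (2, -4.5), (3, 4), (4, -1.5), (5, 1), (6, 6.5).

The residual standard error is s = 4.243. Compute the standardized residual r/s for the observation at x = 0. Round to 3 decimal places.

ŷ = -9.5 + 2.5·0 = -9.5
r = -6.5 − (-9.5) = 3
r/s = 3 / 4.243 = 0.707

0.707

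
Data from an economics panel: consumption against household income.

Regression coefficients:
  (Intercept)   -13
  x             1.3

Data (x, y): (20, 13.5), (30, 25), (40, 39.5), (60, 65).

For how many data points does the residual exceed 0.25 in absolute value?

x=20: ŷ = -13 + 1.3·20 = 13; e = 13.5 − 13 = 0.5
x=30: ŷ = -13 + 1.3·30 = 26; e = 25 − 26 = -1
x=40: ŷ = -13 + 1.3·40 = 39; e = 39.5 − 39 = 0.5
x=60: ŷ = -13 + 1.3·60 = 65; e = 65 − 65 = 0
|e| > 0.25: x=20 (|e|=0.5), x=30 (|e|=1), x=40 (|e|=0.5) → 3

3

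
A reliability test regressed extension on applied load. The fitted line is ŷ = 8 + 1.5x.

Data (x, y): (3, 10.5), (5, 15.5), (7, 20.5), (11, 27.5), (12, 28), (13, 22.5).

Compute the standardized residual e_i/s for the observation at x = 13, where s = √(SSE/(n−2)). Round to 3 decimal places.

x=3: ŷ = 8 + 1.5·3 = 12.5; e = 10.5 − 12.5 = -2
x=5: ŷ = 8 + 1.5·5 = 15.5; e = 15.5 − 15.5 = 0
x=7: ŷ = 8 + 1.5·7 = 18.5; e = 20.5 − 18.5 = 2
x=11: ŷ = 8 + 1.5·11 = 24.5; e = 27.5 − 24.5 = 3
x=12: ŷ = 8 + 1.5·12 = 26; e = 28 − 26 = 2
x=13: ŷ = 8 + 1.5·13 = 27.5; e = 22.5 − 27.5 = -5
SSE = 4 + 0 + 4 + 9 + 4 + 25 = 46
s = √(46/4) = 3.39116
e/s = -5 / 3.39116 = -1.474

-1.474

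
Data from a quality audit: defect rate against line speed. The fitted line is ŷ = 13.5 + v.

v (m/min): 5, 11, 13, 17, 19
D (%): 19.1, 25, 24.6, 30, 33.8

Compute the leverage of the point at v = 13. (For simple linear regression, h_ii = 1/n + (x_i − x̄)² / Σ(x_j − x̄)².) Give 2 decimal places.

v̄ = (5 + 11 + 13 + 17 + 19)/5 = 13
Σ(v − v̄)² = 64 + 4 + 0 + 16 + 36 = 120
h = 1/5 + (0)²/120 = 0.2 + 0 = 0.20

h = 0.20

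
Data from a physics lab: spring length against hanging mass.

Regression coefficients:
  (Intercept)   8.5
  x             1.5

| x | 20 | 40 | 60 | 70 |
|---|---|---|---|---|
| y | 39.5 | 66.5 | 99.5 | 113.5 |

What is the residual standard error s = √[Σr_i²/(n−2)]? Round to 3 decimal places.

s = 1.732

x=20: ŷ = 8.5 + 1.5·20 = 38.5; r = 39.5 − 38.5 = 1
x=40: ŷ = 8.5 + 1.5·40 = 68.5; r = 66.5 − 68.5 = -2
x=60: ŷ = 8.5 + 1.5·60 = 98.5; r = 99.5 − 98.5 = 1
x=70: ŷ = 8.5 + 1.5·70 = 113.5; r = 113.5 − 113.5 = 0
SSE = 1 + 4 + 1 + 0 = 6
s = √(6/2) = √3 ≈ 1.732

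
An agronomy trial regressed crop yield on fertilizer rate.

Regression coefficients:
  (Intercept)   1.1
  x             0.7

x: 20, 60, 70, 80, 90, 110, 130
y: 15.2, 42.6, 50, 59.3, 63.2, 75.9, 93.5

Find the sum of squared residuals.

SSE = 12.72

x=20: ŷ = 1.1 + 0.7·20 = 15.1; e = 15.2 − 15.1 = 0.1
x=60: ŷ = 1.1 + 0.7·60 = 43.1; e = 42.6 − 43.1 = -0.5
x=70: ŷ = 1.1 + 0.7·70 = 50.1; e = 50 − 50.1 = -0.1
x=80: ŷ = 1.1 + 0.7·80 = 57.1; e = 59.3 − 57.1 = 2.2
x=90: ŷ = 1.1 + 0.7·90 = 64.1; e = 63.2 − 64.1 = -0.9
x=110: ŷ = 1.1 + 0.7·110 = 78.1; e = 75.9 − 78.1 = -2.2
x=130: ŷ = 1.1 + 0.7·130 = 92.1; e = 93.5 − 92.1 = 1.4
SSE = 0.01 + 0.25 + 0.01 + 4.84 + 0.81 + 4.84 + 1.96 = 12.72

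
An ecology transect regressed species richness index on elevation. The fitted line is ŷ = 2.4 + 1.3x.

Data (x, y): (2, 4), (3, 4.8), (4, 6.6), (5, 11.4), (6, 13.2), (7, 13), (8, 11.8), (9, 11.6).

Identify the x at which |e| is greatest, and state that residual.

x = 6, e = 3

x=2: ŷ = 2.4 + 1.3·2 = 5; e = 4 − 5 = -1
x=3: ŷ = 2.4 + 1.3·3 = 6.3; e = 4.8 − 6.3 = -1.5
x=4: ŷ = 2.4 + 1.3·4 = 7.6; e = 6.6 − 7.6 = -1
x=5: ŷ = 2.4 + 1.3·5 = 8.9; e = 11.4 − 8.9 = 2.5
x=6: ŷ = 2.4 + 1.3·6 = 10.2; e = 13.2 − 10.2 = 3
x=7: ŷ = 2.4 + 1.3·7 = 11.5; e = 13 − 11.5 = 1.5
x=8: ŷ = 2.4 + 1.3·8 = 12.8; e = 11.8 − 12.8 = -1
x=9: ŷ = 2.4 + 1.3·9 = 14.1; e = 11.6 − 14.1 = -2.5
Largest |e| is 3 at x = 6, residual 3.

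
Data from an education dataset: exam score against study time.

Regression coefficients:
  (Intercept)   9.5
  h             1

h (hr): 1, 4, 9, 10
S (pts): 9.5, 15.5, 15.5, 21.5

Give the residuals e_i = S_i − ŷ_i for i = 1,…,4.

h=1: ŷ = 9.5 + 1 = 10.5; e = 9.5 − 10.5 = -1
h=4: ŷ = 9.5 + 4 = 13.5; e = 15.5 − 13.5 = 2
h=9: ŷ = 9.5 + 9 = 18.5; e = 15.5 − 18.5 = -3
h=10: ŷ = 9.5 + 10 = 19.5; e = 21.5 − 19.5 = 2

-1, 2, -3, 2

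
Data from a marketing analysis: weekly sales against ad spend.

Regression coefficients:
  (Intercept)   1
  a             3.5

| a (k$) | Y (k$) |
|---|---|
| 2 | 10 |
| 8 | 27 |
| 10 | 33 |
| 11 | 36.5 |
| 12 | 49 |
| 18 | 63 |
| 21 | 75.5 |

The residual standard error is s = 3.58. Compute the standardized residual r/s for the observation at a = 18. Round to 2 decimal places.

Ŷ = 1 + 3.5·18 = 64
r = 63 − 64 = -1
r/s = -1 / 3.58 = -0.28

-0.28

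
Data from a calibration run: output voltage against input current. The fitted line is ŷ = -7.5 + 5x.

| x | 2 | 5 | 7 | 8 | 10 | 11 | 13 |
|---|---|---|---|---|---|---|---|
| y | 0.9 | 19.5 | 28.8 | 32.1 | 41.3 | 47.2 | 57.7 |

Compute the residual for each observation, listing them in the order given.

x=2: ŷ = -7.5 + 5·2 = 2.5; r = 0.9 − 2.5 = -1.6
x=5: ŷ = -7.5 + 5·5 = 17.5; r = 19.5 − 17.5 = 2
x=7: ŷ = -7.5 + 5·7 = 27.5; r = 28.8 − 27.5 = 1.3
x=8: ŷ = -7.5 + 5·8 = 32.5; r = 32.1 − 32.5 = -0.4
x=10: ŷ = -7.5 + 5·10 = 42.5; r = 41.3 − 42.5 = -1.2
x=11: ŷ = -7.5 + 5·11 = 47.5; r = 47.2 − 47.5 = -0.3
x=13: ŷ = -7.5 + 5·13 = 57.5; r = 57.7 − 57.5 = 0.2

-1.6, 2, 1.3, -0.4, -1.2, -0.3, 0.2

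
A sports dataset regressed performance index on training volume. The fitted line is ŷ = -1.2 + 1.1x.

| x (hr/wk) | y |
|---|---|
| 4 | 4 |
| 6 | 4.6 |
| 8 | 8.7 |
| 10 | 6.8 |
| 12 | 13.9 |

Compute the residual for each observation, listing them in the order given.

x=4: ŷ = -1.2 + 1.1·4 = 3.2; r = 4 − 3.2 = 0.8
x=6: ŷ = -1.2 + 1.1·6 = 5.4; r = 4.6 − 5.4 = -0.8
x=8: ŷ = -1.2 + 1.1·8 = 7.6; r = 8.7 − 7.6 = 1.1
x=10: ŷ = -1.2 + 1.1·10 = 9.8; r = 6.8 − 9.8 = -3
x=12: ŷ = -1.2 + 1.1·12 = 12; r = 13.9 − 12 = 1.9

0.8, -0.8, 1.1, -3, 1.9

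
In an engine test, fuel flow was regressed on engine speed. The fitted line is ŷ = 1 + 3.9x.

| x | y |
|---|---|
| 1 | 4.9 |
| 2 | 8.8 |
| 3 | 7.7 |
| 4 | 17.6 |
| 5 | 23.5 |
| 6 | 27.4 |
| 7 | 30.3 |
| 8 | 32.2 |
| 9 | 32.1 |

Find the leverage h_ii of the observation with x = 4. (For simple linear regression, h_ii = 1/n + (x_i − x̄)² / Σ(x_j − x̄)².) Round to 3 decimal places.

h = 0.128

x̄ = (1 + 2 + 3 + 4 + 5 + 6 + 7 + 8 + 9)/9 = 5
Σ(x − x̄)² = 16 + 9 + 4 + 1 + 0 + 1 + 4 + 9 + 16 = 60
h = 1/9 + (-1)²/60 = 0.111111 + 0.0166667 = 0.128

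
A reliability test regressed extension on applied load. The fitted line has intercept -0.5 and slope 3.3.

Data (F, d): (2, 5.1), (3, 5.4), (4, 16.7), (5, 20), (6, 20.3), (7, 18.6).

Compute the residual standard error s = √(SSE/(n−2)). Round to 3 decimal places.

F=2: d̂ = -0.5 + 3.3·2 = 6.1; r = 5.1 − 6.1 = -1
F=3: d̂ = -0.5 + 3.3·3 = 9.4; r = 5.4 − 9.4 = -4
F=4: d̂ = -0.5 + 3.3·4 = 12.7; r = 16.7 − 12.7 = 4
F=5: d̂ = -0.5 + 3.3·5 = 16; r = 20 − 16 = 4
F=6: d̂ = -0.5 + 3.3·6 = 19.3; r = 20.3 − 19.3 = 1
F=7: d̂ = -0.5 + 3.3·7 = 22.6; r = 18.6 − 22.6 = -4
SSE = 1 + 16 + 16 + 16 + 1 + 16 = 66
s = √(66/4) = √16.5 ≈ 4.062

s = 4.062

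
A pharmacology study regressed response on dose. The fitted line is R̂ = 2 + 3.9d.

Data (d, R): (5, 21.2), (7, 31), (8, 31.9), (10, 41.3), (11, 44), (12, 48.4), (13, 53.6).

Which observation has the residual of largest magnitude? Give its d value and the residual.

d = 7, e = 1.7

d=5: R̂ = 2 + 3.9·5 = 21.5; e = 21.2 − 21.5 = -0.3
d=7: R̂ = 2 + 3.9·7 = 29.3; e = 31 − 29.3 = 1.7
d=8: R̂ = 2 + 3.9·8 = 33.2; e = 31.9 − 33.2 = -1.3
d=10: R̂ = 2 + 3.9·10 = 41; e = 41.3 − 41 = 0.3
d=11: R̂ = 2 + 3.9·11 = 44.9; e = 44 − 44.9 = -0.9
d=12: R̂ = 2 + 3.9·12 = 48.8; e = 48.4 − 48.8 = -0.4
d=13: R̂ = 2 + 3.9·13 = 52.7; e = 53.6 − 52.7 = 0.9
Largest |e| is 1.7 at d = 7, residual 1.7.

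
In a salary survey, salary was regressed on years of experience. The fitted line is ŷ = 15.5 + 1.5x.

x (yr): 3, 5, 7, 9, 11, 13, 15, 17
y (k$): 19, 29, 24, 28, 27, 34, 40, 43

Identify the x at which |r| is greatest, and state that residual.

x = 5, r = 6

x=3: ŷ = 15.5 + 1.5·3 = 20; r = 19 − 20 = -1
x=5: ŷ = 15.5 + 1.5·5 = 23; r = 29 − 23 = 6
x=7: ŷ = 15.5 + 1.5·7 = 26; r = 24 − 26 = -2
x=9: ŷ = 15.5 + 1.5·9 = 29; r = 28 − 29 = -1
x=11: ŷ = 15.5 + 1.5·11 = 32; r = 27 − 32 = -5
x=13: ŷ = 15.5 + 1.5·13 = 35; r = 34 − 35 = -1
x=15: ŷ = 15.5 + 1.5·15 = 38; r = 40 − 38 = 2
x=17: ŷ = 15.5 + 1.5·17 = 41; r = 43 − 41 = 2
Largest |r| is 6 at x = 5, residual 6.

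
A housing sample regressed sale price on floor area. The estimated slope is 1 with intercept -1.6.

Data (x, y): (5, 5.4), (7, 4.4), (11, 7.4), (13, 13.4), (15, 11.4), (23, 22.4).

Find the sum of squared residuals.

x=5: ŷ = -1.6 + 5 = 3.4; e = 5.4 − 3.4 = 2
x=7: ŷ = -1.6 + 7 = 5.4; e = 4.4 − 5.4 = -1
x=11: ŷ = -1.6 + 11 = 9.4; e = 7.4 − 9.4 = -2
x=13: ŷ = -1.6 + 13 = 11.4; e = 13.4 − 11.4 = 2
x=15: ŷ = -1.6 + 15 = 13.4; e = 11.4 − 13.4 = -2
x=23: ŷ = -1.6 + 23 = 21.4; e = 22.4 − 21.4 = 1
SSE = 4 + 1 + 4 + 4 + 4 + 1 = 18

SSE = 18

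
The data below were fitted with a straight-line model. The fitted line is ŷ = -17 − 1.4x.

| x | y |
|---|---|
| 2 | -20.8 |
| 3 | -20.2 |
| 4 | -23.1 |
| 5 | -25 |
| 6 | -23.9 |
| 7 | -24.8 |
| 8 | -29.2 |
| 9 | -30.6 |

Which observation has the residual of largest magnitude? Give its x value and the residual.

x=2: ŷ = -17 − 1.4·2 = -19.8; e = -20.8 − (-19.8) = -1
x=3: ŷ = -17 − 1.4·3 = -21.2; e = -20.2 − (-21.2) = 1
x=4: ŷ = -17 − 1.4·4 = -22.6; e = -23.1 − (-22.6) = -0.5
x=5: ŷ = -17 − 1.4·5 = -24; e = -25 − (-24) = -1
x=6: ŷ = -17 − 1.4·6 = -25.4; e = -23.9 − (-25.4) = 1.5
x=7: ŷ = -17 − 1.4·7 = -26.8; e = -24.8 − (-26.8) = 2
x=8: ŷ = -17 − 1.4·8 = -28.2; e = -29.2 − (-28.2) = -1
x=9: ŷ = -17 − 1.4·9 = -29.6; e = -30.6 − (-29.6) = -1
Largest |e| is 2 at x = 7, residual 2.

x = 7, e = 2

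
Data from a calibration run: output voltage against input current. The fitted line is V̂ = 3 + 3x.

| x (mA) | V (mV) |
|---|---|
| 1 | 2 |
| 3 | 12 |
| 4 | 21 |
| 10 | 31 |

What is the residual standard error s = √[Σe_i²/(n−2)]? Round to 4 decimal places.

x=1: V̂ = 3 + 3·1 = 6; e = 2 − 6 = -4
x=3: V̂ = 3 + 3·3 = 12; e = 12 − 12 = 0
x=4: V̂ = 3 + 3·4 = 15; e = 21 − 15 = 6
x=10: V̂ = 3 + 3·10 = 33; e = 31 − 33 = -2
SSE = 16 + 0 + 36 + 4 = 56
s = √(56/2) = √28 ≈ 5.2915

s = 5.2915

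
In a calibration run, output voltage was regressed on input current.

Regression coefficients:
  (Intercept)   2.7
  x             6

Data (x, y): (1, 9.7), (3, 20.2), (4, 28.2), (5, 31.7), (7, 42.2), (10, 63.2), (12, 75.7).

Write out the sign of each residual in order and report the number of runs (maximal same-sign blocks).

x=1: ŷ = 2.7 + 6·1 = 8.7; e = 9.7 − 8.7 = 1
x=3: ŷ = 2.7 + 6·3 = 20.7; e = 20.2 − 20.7 = -0.5
x=4: ŷ = 2.7 + 6·4 = 26.7; e = 28.2 − 26.7 = 1.5
x=5: ŷ = 2.7 + 6·5 = 32.7; e = 31.7 − 32.7 = -1
x=7: ŷ = 2.7 + 6·7 = 44.7; e = 42.2 − 44.7 = -2.5
x=10: ŷ = 2.7 + 6·10 = 62.7; e = 63.2 − 62.7 = 0.5
x=12: ŷ = 2.7 + 6·12 = 74.7; e = 75.7 − 74.7 = 1
Signs: + − + − − + +
Runs: +×1, −×1, +×1, −×2, +×2 → 5

5 runs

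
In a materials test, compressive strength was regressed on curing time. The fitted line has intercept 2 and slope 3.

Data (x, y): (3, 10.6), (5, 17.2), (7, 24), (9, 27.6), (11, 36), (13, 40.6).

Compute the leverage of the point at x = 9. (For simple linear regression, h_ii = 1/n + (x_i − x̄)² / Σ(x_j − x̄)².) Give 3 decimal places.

x̄ = (3 + 5 + 7 + 9 + 11 + 13)/6 = 8
Σ(x − x̄)² = 25 + 9 + 1 + 1 + 9 + 25 = 70
h = 1/6 + (1)²/70 = 0.166667 + 0.0142857 = 0.181

h = 0.181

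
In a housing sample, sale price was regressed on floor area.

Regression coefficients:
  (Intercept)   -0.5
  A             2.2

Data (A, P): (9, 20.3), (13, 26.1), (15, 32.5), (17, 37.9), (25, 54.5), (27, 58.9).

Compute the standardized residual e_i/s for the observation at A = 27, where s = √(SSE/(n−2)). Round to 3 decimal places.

0.000

A=9: ŷ = -0.5 + 2.2·9 = 19.3; e = 20.3 − 19.3 = 1
A=13: ŷ = -0.5 + 2.2·13 = 28.1; e = 26.1 − 28.1 = -2
A=15: ŷ = -0.5 + 2.2·15 = 32.5; e = 32.5 − 32.5 = 0
A=17: ŷ = -0.5 + 2.2·17 = 36.9; e = 37.9 − 36.9 = 1
A=25: ŷ = -0.5 + 2.2·25 = 54.5; e = 54.5 − 54.5 = 0
A=27: ŷ = -0.5 + 2.2·27 = 58.9; e = 58.9 − 58.9 = 0
SSE = 1 + 4 + 0 + 1 + 0 + 0 = 6
s = √(6/4) = 1.22474
e/s = 0 / 1.22474 = 0.000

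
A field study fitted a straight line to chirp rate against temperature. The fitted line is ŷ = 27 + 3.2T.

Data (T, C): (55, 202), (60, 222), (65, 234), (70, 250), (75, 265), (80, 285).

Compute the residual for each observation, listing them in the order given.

T=55: ŷ = 27 + 3.2·55 = 203; e = 202 − 203 = -1
T=60: ŷ = 27 + 3.2·60 = 219; e = 222 − 219 = 3
T=65: ŷ = 27 + 3.2·65 = 235; e = 234 − 235 = -1
T=70: ŷ = 27 + 3.2·70 = 251; e = 250 − 251 = -1
T=75: ŷ = 27 + 3.2·75 = 267; e = 265 − 267 = -2
T=80: ŷ = 27 + 3.2·80 = 283; e = 285 − 283 = 2

-1, 3, -1, -1, -2, 2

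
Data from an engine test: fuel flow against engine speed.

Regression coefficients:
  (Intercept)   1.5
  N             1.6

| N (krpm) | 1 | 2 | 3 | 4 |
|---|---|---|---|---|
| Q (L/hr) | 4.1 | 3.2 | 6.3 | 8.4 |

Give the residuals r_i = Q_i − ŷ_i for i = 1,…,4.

N=1: ŷ = 1.5 + 1.6·1 = 3.1; r = 4.1 − 3.1 = 1
N=2: ŷ = 1.5 + 1.6·2 = 4.7; r = 3.2 − 4.7 = -1.5
N=3: ŷ = 1.5 + 1.6·3 = 6.3; r = 6.3 − 6.3 = 0
N=4: ŷ = 1.5 + 1.6·4 = 7.9; r = 8.4 − 7.9 = 0.5

1, -1.5, 0, 0.5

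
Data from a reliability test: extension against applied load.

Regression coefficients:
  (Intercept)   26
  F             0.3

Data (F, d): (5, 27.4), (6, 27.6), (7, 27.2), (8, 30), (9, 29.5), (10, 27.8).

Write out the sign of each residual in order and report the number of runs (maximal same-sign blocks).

3 runs

F=5: d̂ = 26 + 0.3·5 = 27.5; e = 27.4 − 27.5 = -0.1
F=6: d̂ = 26 + 0.3·6 = 27.8; e = 27.6 − 27.8 = -0.2
F=7: d̂ = 26 + 0.3·7 = 28.1; e = 27.2 − 28.1 = -0.9
F=8: d̂ = 26 + 0.3·8 = 28.4; e = 30 − 28.4 = 1.6
F=9: d̂ = 26 + 0.3·9 = 28.7; e = 29.5 − 28.7 = 0.8
F=10: d̂ = 26 + 0.3·10 = 29; e = 27.8 − 29 = -1.2
Signs: − − − + + −
Runs: −×3, +×2, −×1 → 3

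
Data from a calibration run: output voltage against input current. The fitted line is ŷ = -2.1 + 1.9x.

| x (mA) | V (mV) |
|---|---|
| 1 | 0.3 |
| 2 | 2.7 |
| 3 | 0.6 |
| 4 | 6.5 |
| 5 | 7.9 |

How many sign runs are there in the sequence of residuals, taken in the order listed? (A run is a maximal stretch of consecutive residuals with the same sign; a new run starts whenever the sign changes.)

x=1: ŷ = -2.1 + 1.9·1 = -0.2; r = 0.3 − (-0.2) = 0.5
x=2: ŷ = -2.1 + 1.9·2 = 1.7; r = 2.7 − 1.7 = 1
x=3: ŷ = -2.1 + 1.9·3 = 3.6; r = 0.6 − 3.6 = -3
x=4: ŷ = -2.1 + 1.9·4 = 5.5; r = 6.5 − 5.5 = 1
x=5: ŷ = -2.1 + 1.9·5 = 7.4; r = 7.9 − 7.4 = 0.5
Signs: + + − + +
Runs: +×2, −×1, +×2 → 3

3 runs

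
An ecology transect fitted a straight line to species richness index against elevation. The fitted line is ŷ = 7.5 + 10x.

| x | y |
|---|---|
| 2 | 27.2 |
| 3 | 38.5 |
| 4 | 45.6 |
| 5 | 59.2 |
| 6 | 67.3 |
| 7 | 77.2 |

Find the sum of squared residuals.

x=2: ŷ = 7.5 + 10·2 = 27.5; r = 27.2 − 27.5 = -0.3
x=3: ŷ = 7.5 + 10·3 = 37.5; r = 38.5 − 37.5 = 1
x=4: ŷ = 7.5 + 10·4 = 47.5; r = 45.6 − 47.5 = -1.9
x=5: ŷ = 7.5 + 10·5 = 57.5; r = 59.2 − 57.5 = 1.7
x=6: ŷ = 7.5 + 10·6 = 67.5; r = 67.3 − 67.5 = -0.2
x=7: ŷ = 7.5 + 10·7 = 77.5; r = 77.2 − 77.5 = -0.3
SSE = 0.09 + 1 + 3.61 + 2.89 + 0.04 + 0.09 = 7.72

SSE = 7.72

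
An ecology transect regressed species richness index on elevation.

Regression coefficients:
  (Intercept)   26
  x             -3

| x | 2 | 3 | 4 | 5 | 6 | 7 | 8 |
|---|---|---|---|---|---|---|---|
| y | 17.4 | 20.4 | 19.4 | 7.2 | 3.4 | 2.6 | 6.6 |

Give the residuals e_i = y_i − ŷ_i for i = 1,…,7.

-2.6, 3.4, 5.4, -3.8, -4.6, -2.4, 4.6

x=2: ŷ = 26 − 3·2 = 20; e = 17.4 − 20 = -2.6
x=3: ŷ = 26 − 3·3 = 17; e = 20.4 − 17 = 3.4
x=4: ŷ = 26 − 3·4 = 14; e = 19.4 − 14 = 5.4
x=5: ŷ = 26 − 3·5 = 11; e = 7.2 − 11 = -3.8
x=6: ŷ = 26 − 3·6 = 8; e = 3.4 − 8 = -4.6
x=7: ŷ = 26 − 3·7 = 5; e = 2.6 − 5 = -2.4
x=8: ŷ = 26 − 3·8 = 2; e = 6.6 − 2 = 4.6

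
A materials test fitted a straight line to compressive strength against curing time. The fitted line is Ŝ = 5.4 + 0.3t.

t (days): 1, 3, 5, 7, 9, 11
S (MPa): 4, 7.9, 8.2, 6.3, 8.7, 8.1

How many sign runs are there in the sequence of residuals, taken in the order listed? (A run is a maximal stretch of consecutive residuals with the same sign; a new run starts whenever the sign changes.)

t=1: Ŝ = 5.4 + 0.3·1 = 5.7; r = 4 − 5.7 = -1.7
t=3: Ŝ = 5.4 + 0.3·3 = 6.3; r = 7.9 − 6.3 = 1.6
t=5: Ŝ = 5.4 + 0.3·5 = 6.9; r = 8.2 − 6.9 = 1.3
t=7: Ŝ = 5.4 + 0.3·7 = 7.5; r = 6.3 − 7.5 = -1.2
t=9: Ŝ = 5.4 + 0.3·9 = 8.1; r = 8.7 − 8.1 = 0.6
t=11: Ŝ = 5.4 + 0.3·11 = 8.7; r = 8.1 − 8.7 = -0.6
Signs: − + + − + −
Runs: −×1, +×2, −×1, +×1, −×1 → 5

5 runs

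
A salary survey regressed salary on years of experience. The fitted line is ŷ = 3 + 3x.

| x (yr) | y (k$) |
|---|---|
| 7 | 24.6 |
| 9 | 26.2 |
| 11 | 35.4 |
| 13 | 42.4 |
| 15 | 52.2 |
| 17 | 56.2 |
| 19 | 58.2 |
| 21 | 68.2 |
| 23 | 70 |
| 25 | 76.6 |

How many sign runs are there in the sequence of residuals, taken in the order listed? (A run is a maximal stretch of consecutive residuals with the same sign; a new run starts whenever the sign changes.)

6 runs

x=7: ŷ = 3 + 3·7 = 24; r = 24.6 − 24 = 0.6
x=9: ŷ = 3 + 3·9 = 30; r = 26.2 − 30 = -3.8
x=11: ŷ = 3 + 3·11 = 36; r = 35.4 − 36 = -0.6
x=13: ŷ = 3 + 3·13 = 42; r = 42.4 − 42 = 0.4
x=15: ŷ = 3 + 3·15 = 48; r = 52.2 − 48 = 4.2
x=17: ŷ = 3 + 3·17 = 54; r = 56.2 − 54 = 2.2
x=19: ŷ = 3 + 3·19 = 60; r = 58.2 − 60 = -1.8
x=21: ŷ = 3 + 3·21 = 66; r = 68.2 − 66 = 2.2
x=23: ŷ = 3 + 3·23 = 72; r = 70 − 72 = -2
x=25: ŷ = 3 + 3·25 = 78; r = 76.6 − 78 = -1.4
Signs: + − − + + + − + − −
Runs: +×1, −×2, +×3, −×1, +×1, −×2 → 6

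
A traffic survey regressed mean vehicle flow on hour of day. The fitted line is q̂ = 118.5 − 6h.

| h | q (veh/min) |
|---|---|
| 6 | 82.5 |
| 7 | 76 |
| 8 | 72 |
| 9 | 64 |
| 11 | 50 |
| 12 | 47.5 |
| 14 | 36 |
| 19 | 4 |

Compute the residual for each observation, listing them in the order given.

0, -0.5, 1.5, -0.5, -2.5, 1, 1.5, -0.5

h=6: q̂ = 118.5 − 6·6 = 82.5; e = 82.5 − 82.5 = 0
h=7: q̂ = 118.5 − 6·7 = 76.5; e = 76 − 76.5 = -0.5
h=8: q̂ = 118.5 − 6·8 = 70.5; e = 72 − 70.5 = 1.5
h=9: q̂ = 118.5 − 6·9 = 64.5; e = 64 − 64.5 = -0.5
h=11: q̂ = 118.5 − 6·11 = 52.5; e = 50 − 52.5 = -2.5
h=12: q̂ = 118.5 − 6·12 = 46.5; e = 47.5 − 46.5 = 1
h=14: q̂ = 118.5 − 6·14 = 34.5; e = 36 − 34.5 = 1.5
h=19: q̂ = 118.5 − 6·19 = 4.5; e = 4 − 4.5 = -0.5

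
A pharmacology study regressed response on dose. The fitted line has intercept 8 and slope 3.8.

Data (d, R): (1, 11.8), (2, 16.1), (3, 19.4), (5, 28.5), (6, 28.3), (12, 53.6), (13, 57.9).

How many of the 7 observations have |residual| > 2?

d=1: R̂ = 8 + 3.8·1 = 11.8; e = 11.8 − 11.8 = 0
d=2: R̂ = 8 + 3.8·2 = 15.6; e = 16.1 − 15.6 = 0.5
d=3: R̂ = 8 + 3.8·3 = 19.4; e = 19.4 − 19.4 = 0
d=5: R̂ = 8 + 3.8·5 = 27; e = 28.5 − 27 = 1.5
d=6: R̂ = 8 + 3.8·6 = 30.8; e = 28.3 − 30.8 = -2.5
d=12: R̂ = 8 + 3.8·12 = 53.6; e = 53.6 − 53.6 = 0
d=13: R̂ = 8 + 3.8·13 = 57.4; e = 57.9 − 57.4 = 0.5
|e| > 2: d=6 (|e|=2.5) → 1

1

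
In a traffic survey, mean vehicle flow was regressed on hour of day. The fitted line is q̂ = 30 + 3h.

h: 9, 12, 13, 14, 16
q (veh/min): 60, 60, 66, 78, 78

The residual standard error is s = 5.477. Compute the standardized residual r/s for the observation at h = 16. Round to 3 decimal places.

0.000

q̂ = 30 + 3·16 = 78
r = 78 − 78 = 0
r/s = 0 / 5.477 = 0.000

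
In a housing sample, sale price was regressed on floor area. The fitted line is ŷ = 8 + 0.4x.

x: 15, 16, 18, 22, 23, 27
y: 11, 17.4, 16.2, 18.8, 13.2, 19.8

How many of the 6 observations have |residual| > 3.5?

1

x=15: ŷ = 8 + 0.4·15 = 14; r = 11 − 14 = -3
x=16: ŷ = 8 + 0.4·16 = 14.4; r = 17.4 − 14.4 = 3
x=18: ŷ = 8 + 0.4·18 = 15.2; r = 16.2 − 15.2 = 1
x=22: ŷ = 8 + 0.4·22 = 16.8; r = 18.8 − 16.8 = 2
x=23: ŷ = 8 + 0.4·23 = 17.2; r = 13.2 − 17.2 = -4
x=27: ŷ = 8 + 0.4·27 = 18.8; r = 19.8 − 18.8 = 1
|r| > 3.5: x=23 (|r|=4) → 1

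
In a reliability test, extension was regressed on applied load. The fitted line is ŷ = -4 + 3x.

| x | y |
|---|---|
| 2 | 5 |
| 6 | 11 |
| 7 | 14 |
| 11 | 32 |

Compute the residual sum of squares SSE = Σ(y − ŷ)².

x=2: ŷ = -4 + 3·2 = 2; e = 5 − 2 = 3
x=6: ŷ = -4 + 3·6 = 14; e = 11 − 14 = -3
x=7: ŷ = -4 + 3·7 = 17; e = 14 − 17 = -3
x=11: ŷ = -4 + 3·11 = 29; e = 32 − 29 = 3
SSE = 9 + 9 + 9 + 9 = 36

SSE = 36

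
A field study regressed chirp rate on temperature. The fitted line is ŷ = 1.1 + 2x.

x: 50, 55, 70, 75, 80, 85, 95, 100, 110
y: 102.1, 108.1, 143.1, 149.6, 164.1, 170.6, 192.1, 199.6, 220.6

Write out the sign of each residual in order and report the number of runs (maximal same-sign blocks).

x=50: ŷ = 1.1 + 2·50 = 101.1; e = 102.1 − 101.1 = 1
x=55: ŷ = 1.1 + 2·55 = 111.1; e = 108.1 − 111.1 = -3
x=70: ŷ = 1.1 + 2·70 = 141.1; e = 143.1 − 141.1 = 2
x=75: ŷ = 1.1 + 2·75 = 151.1; e = 149.6 − 151.1 = -1.5
x=80: ŷ = 1.1 + 2·80 = 161.1; e = 164.1 − 161.1 = 3
x=85: ŷ = 1.1 + 2·85 = 171.1; e = 170.6 − 171.1 = -0.5
x=95: ŷ = 1.1 + 2·95 = 191.1; e = 192.1 − 191.1 = 1
x=100: ŷ = 1.1 + 2·100 = 201.1; e = 199.6 − 201.1 = -1.5
x=110: ŷ = 1.1 + 2·110 = 221.1; e = 220.6 − 221.1 = -0.5
Signs: + − + − + − + − −
Runs: +×1, −×1, +×1, −×1, +×1, −×1, +×1, −×2 → 8

8 runs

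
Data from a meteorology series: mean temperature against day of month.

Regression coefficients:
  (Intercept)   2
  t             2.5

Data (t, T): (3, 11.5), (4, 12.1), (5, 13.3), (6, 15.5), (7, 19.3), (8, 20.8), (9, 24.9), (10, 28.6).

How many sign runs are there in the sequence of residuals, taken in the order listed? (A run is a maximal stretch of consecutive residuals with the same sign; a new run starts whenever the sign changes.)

t=3: ŷ = 2 + 2.5·3 = 9.5; e = 11.5 − 9.5 = 2
t=4: ŷ = 2 + 2.5·4 = 12; e = 12.1 − 12 = 0.1
t=5: ŷ = 2 + 2.5·5 = 14.5; e = 13.3 − 14.5 = -1.2
t=6: ŷ = 2 + 2.5·6 = 17; e = 15.5 − 17 = -1.5
t=7: ŷ = 2 + 2.5·7 = 19.5; e = 19.3 − 19.5 = -0.2
t=8: ŷ = 2 + 2.5·8 = 22; e = 20.8 − 22 = -1.2
t=9: ŷ = 2 + 2.5·9 = 24.5; e = 24.9 − 24.5 = 0.4
t=10: ŷ = 2 + 2.5·10 = 27; e = 28.6 − 27 = 1.6
Signs: + + − − − − + +
Runs: +×2, −×4, +×2 → 3

3 runs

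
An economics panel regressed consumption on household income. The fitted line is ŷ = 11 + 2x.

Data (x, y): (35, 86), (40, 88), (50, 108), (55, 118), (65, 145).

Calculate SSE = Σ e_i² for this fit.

SSE = 68

x=35: ŷ = 11 + 2·35 = 81; e = 86 − 81 = 5
x=40: ŷ = 11 + 2·40 = 91; e = 88 − 91 = -3
x=50: ŷ = 11 + 2·50 = 111; e = 108 − 111 = -3
x=55: ŷ = 11 + 2·55 = 121; e = 118 − 121 = -3
x=65: ŷ = 11 + 2·65 = 141; e = 145 − 141 = 4
SSE = 25 + 9 + 9 + 9 + 16 = 68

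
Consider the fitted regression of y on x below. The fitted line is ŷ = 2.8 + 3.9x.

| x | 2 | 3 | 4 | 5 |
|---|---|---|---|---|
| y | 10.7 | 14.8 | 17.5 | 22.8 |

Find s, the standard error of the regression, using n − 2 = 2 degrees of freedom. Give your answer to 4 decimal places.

s = 0.7616

x=2: ŷ = 2.8 + 3.9·2 = 10.6; r = 10.7 − 10.6 = 0.1
x=3: ŷ = 2.8 + 3.9·3 = 14.5; r = 14.8 − 14.5 = 0.3
x=4: ŷ = 2.8 + 3.9·4 = 18.4; r = 17.5 − 18.4 = -0.9
x=5: ŷ = 2.8 + 3.9·5 = 22.3; r = 22.8 − 22.3 = 0.5
SSE = 0.01 + 0.09 + 0.81 + 0.25 = 1.16
s = √(1.16/2) = √0.58 ≈ 0.7616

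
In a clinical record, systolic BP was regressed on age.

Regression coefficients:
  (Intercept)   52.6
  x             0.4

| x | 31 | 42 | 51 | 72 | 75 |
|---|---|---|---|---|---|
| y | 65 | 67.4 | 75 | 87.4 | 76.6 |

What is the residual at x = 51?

r = 2

ŷ = 52.6 + 0.4·51 = 73
r = 75 − 73 = 2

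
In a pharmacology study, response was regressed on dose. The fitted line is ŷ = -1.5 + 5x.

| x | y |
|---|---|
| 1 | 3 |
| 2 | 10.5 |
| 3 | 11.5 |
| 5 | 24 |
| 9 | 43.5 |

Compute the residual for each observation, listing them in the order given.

-0.5, 2, -2, 0.5, 0

x=1: ŷ = -1.5 + 5·1 = 3.5; r = 3 − 3.5 = -0.5
x=2: ŷ = -1.5 + 5·2 = 8.5; r = 10.5 − 8.5 = 2
x=3: ŷ = -1.5 + 5·3 = 13.5; r = 11.5 − 13.5 = -2
x=5: ŷ = -1.5 + 5·5 = 23.5; r = 24 − 23.5 = 0.5
x=9: ŷ = -1.5 + 5·9 = 43.5; r = 43.5 − 43.5 = 0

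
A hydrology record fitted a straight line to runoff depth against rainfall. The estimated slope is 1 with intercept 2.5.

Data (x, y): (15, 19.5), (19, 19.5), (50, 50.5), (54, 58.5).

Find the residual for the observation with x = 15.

ŷ = 2.5 + 15 = 17.5
e = 19.5 − 17.5 = 2

e = 2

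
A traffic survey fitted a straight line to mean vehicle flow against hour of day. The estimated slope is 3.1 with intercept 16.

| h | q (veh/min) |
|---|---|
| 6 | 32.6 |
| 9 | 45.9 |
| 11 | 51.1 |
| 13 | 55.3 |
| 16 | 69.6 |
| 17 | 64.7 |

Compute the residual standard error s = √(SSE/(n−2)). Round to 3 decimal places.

h=6: ŷ = 16 + 3.1·6 = 34.6; r = 32.6 − 34.6 = -2
h=9: ŷ = 16 + 3.1·9 = 43.9; r = 45.9 − 43.9 = 2
h=11: ŷ = 16 + 3.1·11 = 50.1; r = 51.1 − 50.1 = 1
h=13: ŷ = 16 + 3.1·13 = 56.3; r = 55.3 − 56.3 = -1
h=16: ŷ = 16 + 3.1·16 = 65.6; r = 69.6 − 65.6 = 4
h=17: ŷ = 16 + 3.1·17 = 68.7; r = 64.7 − 68.7 = -4
SSE = 4 + 4 + 1 + 1 + 16 + 16 = 42
s = √(42/4) = √10.5 ≈ 3.240

s = 3.240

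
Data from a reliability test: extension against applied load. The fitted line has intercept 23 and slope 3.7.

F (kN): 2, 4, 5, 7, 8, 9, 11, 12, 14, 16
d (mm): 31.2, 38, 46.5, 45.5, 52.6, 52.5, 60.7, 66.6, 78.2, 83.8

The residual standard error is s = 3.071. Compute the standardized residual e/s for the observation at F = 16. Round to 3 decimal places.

0.521

ŷ = 23 + 3.7·16 = 82.2
e = 83.8 − 82.2 = 1.6
e/s = 1.6 / 3.071 = 0.521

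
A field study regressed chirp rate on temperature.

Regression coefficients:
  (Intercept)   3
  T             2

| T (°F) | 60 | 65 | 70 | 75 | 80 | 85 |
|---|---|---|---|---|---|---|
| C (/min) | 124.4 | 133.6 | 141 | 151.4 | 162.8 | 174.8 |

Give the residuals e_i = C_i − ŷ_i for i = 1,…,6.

T=60: ŷ = 3 + 2·60 = 123; e = 124.4 − 123 = 1.4
T=65: ŷ = 3 + 2·65 = 133; e = 133.6 − 133 = 0.6
T=70: ŷ = 3 + 2·70 = 143; e = 141 − 143 = -2
T=75: ŷ = 3 + 2·75 = 153; e = 151.4 − 153 = -1.6
T=80: ŷ = 3 + 2·80 = 163; e = 162.8 − 163 = -0.2
T=85: ŷ = 3 + 2·85 = 173; e = 174.8 − 173 = 1.8

1.4, 0.6, -2, -1.6, -0.2, 1.8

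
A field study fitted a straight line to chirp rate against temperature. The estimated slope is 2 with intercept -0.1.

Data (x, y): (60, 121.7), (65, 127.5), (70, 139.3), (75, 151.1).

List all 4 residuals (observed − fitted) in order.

x=60: ŷ = -0.1 + 2·60 = 119.9; e = 121.7 − 119.9 = 1.8
x=65: ŷ = -0.1 + 2·65 = 129.9; e = 127.5 − 129.9 = -2.4
x=70: ŷ = -0.1 + 2·70 = 139.9; e = 139.3 − 139.9 = -0.6
x=75: ŷ = -0.1 + 2·75 = 149.9; e = 151.1 − 149.9 = 1.2

1.8, -2.4, -0.6, 1.2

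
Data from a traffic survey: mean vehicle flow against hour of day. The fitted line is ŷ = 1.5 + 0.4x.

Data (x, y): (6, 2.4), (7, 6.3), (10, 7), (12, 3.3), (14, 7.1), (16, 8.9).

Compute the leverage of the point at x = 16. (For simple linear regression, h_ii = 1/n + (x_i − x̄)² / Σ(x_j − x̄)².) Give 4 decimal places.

h = 0.5141

x̄ = (6 + 7 + 10 + 12 + 14 + 16)/6 = 10.8333
Σ(x − x̄)² = 23.3611 + 14.6944 + 0.694444 + 1.36111 + 10.0278 + 26.6944 = 76.8333
h = 1/6 + (5.16667)²/76.8333 = 0.166667 + 0.347433 = 0.5141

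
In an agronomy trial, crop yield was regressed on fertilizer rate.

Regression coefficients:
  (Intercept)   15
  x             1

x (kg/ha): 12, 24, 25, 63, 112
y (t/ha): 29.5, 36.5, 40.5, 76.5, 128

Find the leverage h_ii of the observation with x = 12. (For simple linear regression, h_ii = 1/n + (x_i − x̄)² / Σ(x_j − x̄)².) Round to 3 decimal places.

h = 0.384

x̄ = (12 + 24 + 25 + 63 + 112)/5 = 47.2
Σ(x − x̄)² = 1239.04 + 538.24 + 492.84 + 249.64 + 4199.04 = 6718.8
h = 1/5 + (-35.2)²/6718.8 = 0.2 + 0.184414 = 0.384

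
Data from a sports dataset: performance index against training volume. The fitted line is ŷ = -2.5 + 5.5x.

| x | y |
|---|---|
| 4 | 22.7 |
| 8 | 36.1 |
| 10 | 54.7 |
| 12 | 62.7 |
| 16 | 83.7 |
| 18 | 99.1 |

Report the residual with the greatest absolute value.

r = -5.4

x=4: ŷ = -2.5 + 5.5·4 = 19.5; r = 22.7 − 19.5 = 3.2
x=8: ŷ = -2.5 + 5.5·8 = 41.5; r = 36.1 − 41.5 = -5.4
x=10: ŷ = -2.5 + 5.5·10 = 52.5; r = 54.7 − 52.5 = 2.2
x=12: ŷ = -2.5 + 5.5·12 = 63.5; r = 62.7 − 63.5 = -0.8
x=16: ŷ = -2.5 + 5.5·16 = 85.5; r = 83.7 − 85.5 = -1.8
x=18: ŷ = -2.5 + 5.5·18 = 96.5; r = 99.1 − 96.5 = 2.6
Largest |r| is 5.4 at x = 8, residual -5.4.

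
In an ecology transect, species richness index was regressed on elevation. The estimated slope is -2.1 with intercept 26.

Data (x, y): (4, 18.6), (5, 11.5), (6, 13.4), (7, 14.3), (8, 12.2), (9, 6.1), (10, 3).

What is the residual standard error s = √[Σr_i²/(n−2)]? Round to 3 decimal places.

s = 2.828

x=4: ŷ = 26 − 2.1·4 = 17.6; r = 18.6 − 17.6 = 1
x=5: ŷ = 26 − 2.1·5 = 15.5; r = 11.5 − 15.5 = -4
x=6: ŷ = 26 − 2.1·6 = 13.4; r = 13.4 − 13.4 = 0
x=7: ŷ = 26 − 2.1·7 = 11.3; r = 14.3 − 11.3 = 3
x=8: ŷ = 26 − 2.1·8 = 9.2; r = 12.2 − 9.2 = 3
x=9: ŷ = 26 − 2.1·9 = 7.1; r = 6.1 − 7.1 = -1
x=10: ŷ = 26 − 2.1·10 = 5; r = 3 − 5 = -2
SSE = 1 + 16 + 0 + 9 + 9 + 1 + 4 = 40
s = √(40/5) = √8 ≈ 2.828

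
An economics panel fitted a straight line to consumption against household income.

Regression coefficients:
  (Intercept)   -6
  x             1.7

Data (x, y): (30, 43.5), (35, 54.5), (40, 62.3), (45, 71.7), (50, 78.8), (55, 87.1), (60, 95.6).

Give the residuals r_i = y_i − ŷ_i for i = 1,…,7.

-1.5, 1, 0.3, 1.2, -0.2, -0.4, -0.4

x=30: ŷ = -6 + 1.7·30 = 45; r = 43.5 − 45 = -1.5
x=35: ŷ = -6 + 1.7·35 = 53.5; r = 54.5 − 53.5 = 1
x=40: ŷ = -6 + 1.7·40 = 62; r = 62.3 − 62 = 0.3
x=45: ŷ = -6 + 1.7·45 = 70.5; r = 71.7 − 70.5 = 1.2
x=50: ŷ = -6 + 1.7·50 = 79; r = 78.8 − 79 = -0.2
x=55: ŷ = -6 + 1.7·55 = 87.5; r = 87.1 − 87.5 = -0.4
x=60: ŷ = -6 + 1.7·60 = 96; r = 95.6 − 96 = -0.4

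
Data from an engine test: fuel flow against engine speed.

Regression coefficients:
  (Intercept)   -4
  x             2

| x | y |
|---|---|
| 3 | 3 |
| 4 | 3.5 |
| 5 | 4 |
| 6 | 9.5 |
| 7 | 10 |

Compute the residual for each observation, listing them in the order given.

1, -0.5, -2, 1.5, 0

x=3: ŷ = -4 + 2·3 = 2; r = 3 − 2 = 1
x=4: ŷ = -4 + 2·4 = 4; r = 3.5 − 4 = -0.5
x=5: ŷ = -4 + 2·5 = 6; r = 4 − 6 = -2
x=6: ŷ = -4 + 2·6 = 8; r = 9.5 − 8 = 1.5
x=7: ŷ = -4 + 2·7 = 10; r = 10 − 10 = 0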